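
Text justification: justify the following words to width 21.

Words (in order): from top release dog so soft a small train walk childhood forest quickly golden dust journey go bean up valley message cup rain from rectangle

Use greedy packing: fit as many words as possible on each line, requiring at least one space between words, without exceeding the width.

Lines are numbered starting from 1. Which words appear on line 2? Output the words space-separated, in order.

Answer: so soft a small train

Derivation:
Line 1: ['from', 'top', 'release', 'dog'] (min_width=20, slack=1)
Line 2: ['so', 'soft', 'a', 'small', 'train'] (min_width=21, slack=0)
Line 3: ['walk', 'childhood', 'forest'] (min_width=21, slack=0)
Line 4: ['quickly', 'golden', 'dust'] (min_width=19, slack=2)
Line 5: ['journey', 'go', 'bean', 'up'] (min_width=18, slack=3)
Line 6: ['valley', 'message', 'cup'] (min_width=18, slack=3)
Line 7: ['rain', 'from', 'rectangle'] (min_width=19, slack=2)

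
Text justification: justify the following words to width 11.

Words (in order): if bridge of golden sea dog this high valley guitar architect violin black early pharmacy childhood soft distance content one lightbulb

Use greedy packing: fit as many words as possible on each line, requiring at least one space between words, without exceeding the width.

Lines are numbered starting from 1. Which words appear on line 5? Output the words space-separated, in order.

Line 1: ['if', 'bridge'] (min_width=9, slack=2)
Line 2: ['of', 'golden'] (min_width=9, slack=2)
Line 3: ['sea', 'dog'] (min_width=7, slack=4)
Line 4: ['this', 'high'] (min_width=9, slack=2)
Line 5: ['valley'] (min_width=6, slack=5)
Line 6: ['guitar'] (min_width=6, slack=5)
Line 7: ['architect'] (min_width=9, slack=2)
Line 8: ['violin'] (min_width=6, slack=5)
Line 9: ['black', 'early'] (min_width=11, slack=0)
Line 10: ['pharmacy'] (min_width=8, slack=3)
Line 11: ['childhood'] (min_width=9, slack=2)
Line 12: ['soft'] (min_width=4, slack=7)
Line 13: ['distance'] (min_width=8, slack=3)
Line 14: ['content', 'one'] (min_width=11, slack=0)
Line 15: ['lightbulb'] (min_width=9, slack=2)

Answer: valley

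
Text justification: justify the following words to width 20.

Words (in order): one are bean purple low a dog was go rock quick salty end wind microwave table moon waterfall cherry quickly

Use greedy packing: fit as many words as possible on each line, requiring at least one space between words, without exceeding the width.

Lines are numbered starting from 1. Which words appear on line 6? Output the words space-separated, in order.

Line 1: ['one', 'are', 'bean', 'purple'] (min_width=19, slack=1)
Line 2: ['low', 'a', 'dog', 'was', 'go'] (min_width=16, slack=4)
Line 3: ['rock', 'quick', 'salty', 'end'] (min_width=20, slack=0)
Line 4: ['wind', 'microwave', 'table'] (min_width=20, slack=0)
Line 5: ['moon', 'waterfall'] (min_width=14, slack=6)
Line 6: ['cherry', 'quickly'] (min_width=14, slack=6)

Answer: cherry quickly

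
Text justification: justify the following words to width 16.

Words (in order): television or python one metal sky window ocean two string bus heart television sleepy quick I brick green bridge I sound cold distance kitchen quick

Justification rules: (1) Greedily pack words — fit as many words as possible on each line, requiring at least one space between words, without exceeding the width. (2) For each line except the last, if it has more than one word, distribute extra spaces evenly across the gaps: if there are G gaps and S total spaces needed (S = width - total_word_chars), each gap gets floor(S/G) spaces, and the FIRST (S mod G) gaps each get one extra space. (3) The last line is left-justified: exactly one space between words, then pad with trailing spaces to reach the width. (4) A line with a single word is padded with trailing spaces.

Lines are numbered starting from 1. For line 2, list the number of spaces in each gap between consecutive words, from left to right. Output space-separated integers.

Answer: 1 1

Derivation:
Line 1: ['television', 'or'] (min_width=13, slack=3)
Line 2: ['python', 'one', 'metal'] (min_width=16, slack=0)
Line 3: ['sky', 'window', 'ocean'] (min_width=16, slack=0)
Line 4: ['two', 'string', 'bus'] (min_width=14, slack=2)
Line 5: ['heart', 'television'] (min_width=16, slack=0)
Line 6: ['sleepy', 'quick', 'I'] (min_width=14, slack=2)
Line 7: ['brick', 'green'] (min_width=11, slack=5)
Line 8: ['bridge', 'I', 'sound'] (min_width=14, slack=2)
Line 9: ['cold', 'distance'] (min_width=13, slack=3)
Line 10: ['kitchen', 'quick'] (min_width=13, slack=3)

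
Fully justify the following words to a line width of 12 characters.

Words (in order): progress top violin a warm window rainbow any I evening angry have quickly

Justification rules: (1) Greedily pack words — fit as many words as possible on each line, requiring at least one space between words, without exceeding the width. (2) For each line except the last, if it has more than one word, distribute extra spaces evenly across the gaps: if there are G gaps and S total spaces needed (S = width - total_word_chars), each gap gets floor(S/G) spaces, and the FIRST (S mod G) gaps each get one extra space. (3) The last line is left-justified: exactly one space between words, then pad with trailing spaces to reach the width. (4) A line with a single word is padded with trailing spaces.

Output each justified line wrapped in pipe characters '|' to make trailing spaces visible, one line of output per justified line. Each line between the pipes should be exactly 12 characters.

Answer: |progress top|
|violin     a|
|warm  window|
|rainbow  any|
|I    evening|
|angry   have|
|quickly     |

Derivation:
Line 1: ['progress', 'top'] (min_width=12, slack=0)
Line 2: ['violin', 'a'] (min_width=8, slack=4)
Line 3: ['warm', 'window'] (min_width=11, slack=1)
Line 4: ['rainbow', 'any'] (min_width=11, slack=1)
Line 5: ['I', 'evening'] (min_width=9, slack=3)
Line 6: ['angry', 'have'] (min_width=10, slack=2)
Line 7: ['quickly'] (min_width=7, slack=5)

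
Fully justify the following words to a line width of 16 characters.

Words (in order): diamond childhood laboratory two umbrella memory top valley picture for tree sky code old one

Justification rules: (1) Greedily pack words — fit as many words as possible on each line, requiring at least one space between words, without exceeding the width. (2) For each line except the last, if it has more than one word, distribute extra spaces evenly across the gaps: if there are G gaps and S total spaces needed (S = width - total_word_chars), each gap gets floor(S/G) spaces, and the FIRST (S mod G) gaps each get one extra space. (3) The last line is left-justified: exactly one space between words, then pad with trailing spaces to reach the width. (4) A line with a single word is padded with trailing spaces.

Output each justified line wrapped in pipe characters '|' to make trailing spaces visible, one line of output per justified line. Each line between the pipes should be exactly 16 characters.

Answer: |diamond         |
|childhood       |
|laboratory   two|
|umbrella  memory|
|top       valley|
|picture for tree|
|sky code old one|

Derivation:
Line 1: ['diamond'] (min_width=7, slack=9)
Line 2: ['childhood'] (min_width=9, slack=7)
Line 3: ['laboratory', 'two'] (min_width=14, slack=2)
Line 4: ['umbrella', 'memory'] (min_width=15, slack=1)
Line 5: ['top', 'valley'] (min_width=10, slack=6)
Line 6: ['picture', 'for', 'tree'] (min_width=16, slack=0)
Line 7: ['sky', 'code', 'old', 'one'] (min_width=16, slack=0)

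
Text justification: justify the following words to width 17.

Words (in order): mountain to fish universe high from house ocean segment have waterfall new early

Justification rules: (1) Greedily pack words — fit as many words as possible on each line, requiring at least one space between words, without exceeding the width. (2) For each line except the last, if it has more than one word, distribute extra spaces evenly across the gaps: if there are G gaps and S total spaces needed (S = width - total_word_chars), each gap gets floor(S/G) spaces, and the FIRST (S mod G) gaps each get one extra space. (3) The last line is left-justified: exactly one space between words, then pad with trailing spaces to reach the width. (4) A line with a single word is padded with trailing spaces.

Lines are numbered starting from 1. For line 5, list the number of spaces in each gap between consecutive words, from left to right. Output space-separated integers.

Line 1: ['mountain', 'to', 'fish'] (min_width=16, slack=1)
Line 2: ['universe', 'high'] (min_width=13, slack=4)
Line 3: ['from', 'house', 'ocean'] (min_width=16, slack=1)
Line 4: ['segment', 'have'] (min_width=12, slack=5)
Line 5: ['waterfall', 'new'] (min_width=13, slack=4)
Line 6: ['early'] (min_width=5, slack=12)

Answer: 5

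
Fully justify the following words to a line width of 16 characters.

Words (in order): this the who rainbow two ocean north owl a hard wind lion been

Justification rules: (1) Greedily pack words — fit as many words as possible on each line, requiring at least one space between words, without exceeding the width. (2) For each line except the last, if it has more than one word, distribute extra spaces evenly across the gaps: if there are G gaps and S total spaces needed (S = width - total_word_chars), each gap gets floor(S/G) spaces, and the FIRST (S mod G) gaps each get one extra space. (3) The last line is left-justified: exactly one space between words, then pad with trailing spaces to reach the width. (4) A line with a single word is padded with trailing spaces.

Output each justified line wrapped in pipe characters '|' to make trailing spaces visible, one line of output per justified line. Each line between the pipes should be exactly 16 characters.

Answer: |this   the   who|
|rainbow      two|
|ocean  north owl|
|a hard wind lion|
|been            |

Derivation:
Line 1: ['this', 'the', 'who'] (min_width=12, slack=4)
Line 2: ['rainbow', 'two'] (min_width=11, slack=5)
Line 3: ['ocean', 'north', 'owl'] (min_width=15, slack=1)
Line 4: ['a', 'hard', 'wind', 'lion'] (min_width=16, slack=0)
Line 5: ['been'] (min_width=4, slack=12)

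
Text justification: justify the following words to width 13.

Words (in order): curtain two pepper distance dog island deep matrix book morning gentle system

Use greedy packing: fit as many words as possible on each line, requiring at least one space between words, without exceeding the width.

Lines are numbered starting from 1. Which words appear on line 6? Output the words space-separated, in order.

Line 1: ['curtain', 'two'] (min_width=11, slack=2)
Line 2: ['pepper'] (min_width=6, slack=7)
Line 3: ['distance', 'dog'] (min_width=12, slack=1)
Line 4: ['island', 'deep'] (min_width=11, slack=2)
Line 5: ['matrix', 'book'] (min_width=11, slack=2)
Line 6: ['morning'] (min_width=7, slack=6)
Line 7: ['gentle', 'system'] (min_width=13, slack=0)

Answer: morning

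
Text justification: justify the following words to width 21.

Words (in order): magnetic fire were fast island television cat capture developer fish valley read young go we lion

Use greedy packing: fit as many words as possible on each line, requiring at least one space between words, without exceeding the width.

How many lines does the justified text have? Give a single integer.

Line 1: ['magnetic', 'fire', 'were'] (min_width=18, slack=3)
Line 2: ['fast', 'island'] (min_width=11, slack=10)
Line 3: ['television', 'cat'] (min_width=14, slack=7)
Line 4: ['capture', 'developer'] (min_width=17, slack=4)
Line 5: ['fish', 'valley', 'read'] (min_width=16, slack=5)
Line 6: ['young', 'go', 'we', 'lion'] (min_width=16, slack=5)
Total lines: 6

Answer: 6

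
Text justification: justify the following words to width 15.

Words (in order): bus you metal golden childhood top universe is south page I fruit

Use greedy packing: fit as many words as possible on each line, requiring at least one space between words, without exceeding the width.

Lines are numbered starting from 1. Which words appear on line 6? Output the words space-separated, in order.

Line 1: ['bus', 'you', 'metal'] (min_width=13, slack=2)
Line 2: ['golden'] (min_width=6, slack=9)
Line 3: ['childhood', 'top'] (min_width=13, slack=2)
Line 4: ['universe', 'is'] (min_width=11, slack=4)
Line 5: ['south', 'page', 'I'] (min_width=12, slack=3)
Line 6: ['fruit'] (min_width=5, slack=10)

Answer: fruit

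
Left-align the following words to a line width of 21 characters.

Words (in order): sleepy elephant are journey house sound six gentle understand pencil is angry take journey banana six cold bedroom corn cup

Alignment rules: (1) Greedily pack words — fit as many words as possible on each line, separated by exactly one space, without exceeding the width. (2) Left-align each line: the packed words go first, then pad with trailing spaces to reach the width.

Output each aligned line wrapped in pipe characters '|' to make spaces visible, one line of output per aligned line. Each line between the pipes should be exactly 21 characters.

Line 1: ['sleepy', 'elephant', 'are'] (min_width=19, slack=2)
Line 2: ['journey', 'house', 'sound'] (min_width=19, slack=2)
Line 3: ['six', 'gentle', 'understand'] (min_width=21, slack=0)
Line 4: ['pencil', 'is', 'angry', 'take'] (min_width=20, slack=1)
Line 5: ['journey', 'banana', 'six'] (min_width=18, slack=3)
Line 6: ['cold', 'bedroom', 'corn', 'cup'] (min_width=21, slack=0)

Answer: |sleepy elephant are  |
|journey house sound  |
|six gentle understand|
|pencil is angry take |
|journey banana six   |
|cold bedroom corn cup|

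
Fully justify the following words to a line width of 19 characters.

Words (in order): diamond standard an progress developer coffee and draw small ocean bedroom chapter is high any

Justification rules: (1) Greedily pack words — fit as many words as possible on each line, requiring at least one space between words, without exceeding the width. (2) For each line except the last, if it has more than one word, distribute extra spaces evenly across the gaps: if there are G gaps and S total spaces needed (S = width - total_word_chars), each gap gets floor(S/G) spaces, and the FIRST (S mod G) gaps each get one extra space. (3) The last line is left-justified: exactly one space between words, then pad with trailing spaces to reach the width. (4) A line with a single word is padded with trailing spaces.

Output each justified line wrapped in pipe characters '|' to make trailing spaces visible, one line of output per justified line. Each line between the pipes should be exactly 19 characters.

Line 1: ['diamond', 'standard', 'an'] (min_width=19, slack=0)
Line 2: ['progress', 'developer'] (min_width=18, slack=1)
Line 3: ['coffee', 'and', 'draw'] (min_width=15, slack=4)
Line 4: ['small', 'ocean', 'bedroom'] (min_width=19, slack=0)
Line 5: ['chapter', 'is', 'high', 'any'] (min_width=19, slack=0)

Answer: |diamond standard an|
|progress  developer|
|coffee   and   draw|
|small ocean bedroom|
|chapter is high any|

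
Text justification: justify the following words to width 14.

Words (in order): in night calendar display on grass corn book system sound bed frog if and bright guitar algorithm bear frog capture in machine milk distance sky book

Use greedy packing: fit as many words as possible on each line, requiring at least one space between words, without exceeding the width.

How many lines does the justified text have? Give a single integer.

Answer: 13

Derivation:
Line 1: ['in', 'night'] (min_width=8, slack=6)
Line 2: ['calendar'] (min_width=8, slack=6)
Line 3: ['display', 'on'] (min_width=10, slack=4)
Line 4: ['grass', 'corn'] (min_width=10, slack=4)
Line 5: ['book', 'system'] (min_width=11, slack=3)
Line 6: ['sound', 'bed', 'frog'] (min_width=14, slack=0)
Line 7: ['if', 'and', 'bright'] (min_width=13, slack=1)
Line 8: ['guitar'] (min_width=6, slack=8)
Line 9: ['algorithm', 'bear'] (min_width=14, slack=0)
Line 10: ['frog', 'capture'] (min_width=12, slack=2)
Line 11: ['in', 'machine'] (min_width=10, slack=4)
Line 12: ['milk', 'distance'] (min_width=13, slack=1)
Line 13: ['sky', 'book'] (min_width=8, slack=6)
Total lines: 13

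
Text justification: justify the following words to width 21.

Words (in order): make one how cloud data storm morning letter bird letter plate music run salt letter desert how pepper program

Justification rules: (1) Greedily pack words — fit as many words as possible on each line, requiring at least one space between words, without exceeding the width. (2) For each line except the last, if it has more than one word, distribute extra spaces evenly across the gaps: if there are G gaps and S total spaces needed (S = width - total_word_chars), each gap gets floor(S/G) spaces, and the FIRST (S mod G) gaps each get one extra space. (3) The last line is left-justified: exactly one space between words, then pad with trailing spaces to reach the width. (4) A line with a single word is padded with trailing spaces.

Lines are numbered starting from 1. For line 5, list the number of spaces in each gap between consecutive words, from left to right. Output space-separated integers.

Line 1: ['make', 'one', 'how', 'cloud'] (min_width=18, slack=3)
Line 2: ['data', 'storm', 'morning'] (min_width=18, slack=3)
Line 3: ['letter', 'bird', 'letter'] (min_width=18, slack=3)
Line 4: ['plate', 'music', 'run', 'salt'] (min_width=20, slack=1)
Line 5: ['letter', 'desert', 'how'] (min_width=17, slack=4)
Line 6: ['pepper', 'program'] (min_width=14, slack=7)

Answer: 3 3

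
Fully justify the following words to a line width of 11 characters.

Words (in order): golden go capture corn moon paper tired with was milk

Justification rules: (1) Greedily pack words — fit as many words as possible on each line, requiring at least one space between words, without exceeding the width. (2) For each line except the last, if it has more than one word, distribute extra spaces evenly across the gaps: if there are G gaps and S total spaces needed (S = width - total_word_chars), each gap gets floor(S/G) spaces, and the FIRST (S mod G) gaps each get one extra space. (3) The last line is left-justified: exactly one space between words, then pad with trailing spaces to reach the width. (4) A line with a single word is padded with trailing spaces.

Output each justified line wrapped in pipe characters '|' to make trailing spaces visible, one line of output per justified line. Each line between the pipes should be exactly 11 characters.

Line 1: ['golden', 'go'] (min_width=9, slack=2)
Line 2: ['capture'] (min_width=7, slack=4)
Line 3: ['corn', 'moon'] (min_width=9, slack=2)
Line 4: ['paper', 'tired'] (min_width=11, slack=0)
Line 5: ['with', 'was'] (min_width=8, slack=3)
Line 6: ['milk'] (min_width=4, slack=7)

Answer: |golden   go|
|capture    |
|corn   moon|
|paper tired|
|with    was|
|milk       |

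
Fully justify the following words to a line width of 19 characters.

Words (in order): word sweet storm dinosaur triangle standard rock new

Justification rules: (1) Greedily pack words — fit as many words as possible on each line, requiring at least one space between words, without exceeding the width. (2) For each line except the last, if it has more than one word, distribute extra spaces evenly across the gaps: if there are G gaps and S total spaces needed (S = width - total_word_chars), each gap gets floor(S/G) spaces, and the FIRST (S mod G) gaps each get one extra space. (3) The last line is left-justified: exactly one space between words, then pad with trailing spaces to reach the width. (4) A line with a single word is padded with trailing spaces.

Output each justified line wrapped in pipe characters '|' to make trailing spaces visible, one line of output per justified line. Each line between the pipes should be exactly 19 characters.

Line 1: ['word', 'sweet', 'storm'] (min_width=16, slack=3)
Line 2: ['dinosaur', 'triangle'] (min_width=17, slack=2)
Line 3: ['standard', 'rock', 'new'] (min_width=17, slack=2)

Answer: |word   sweet  storm|
|dinosaur   triangle|
|standard rock new  |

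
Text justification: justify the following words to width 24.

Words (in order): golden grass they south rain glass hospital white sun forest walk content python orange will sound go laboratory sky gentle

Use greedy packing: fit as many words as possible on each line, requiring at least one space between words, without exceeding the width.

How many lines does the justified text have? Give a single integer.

Answer: 6

Derivation:
Line 1: ['golden', 'grass', 'they', 'south'] (min_width=23, slack=1)
Line 2: ['rain', 'glass', 'hospital'] (min_width=19, slack=5)
Line 3: ['white', 'sun', 'forest', 'walk'] (min_width=21, slack=3)
Line 4: ['content', 'python', 'orange'] (min_width=21, slack=3)
Line 5: ['will', 'sound', 'go', 'laboratory'] (min_width=24, slack=0)
Line 6: ['sky', 'gentle'] (min_width=10, slack=14)
Total lines: 6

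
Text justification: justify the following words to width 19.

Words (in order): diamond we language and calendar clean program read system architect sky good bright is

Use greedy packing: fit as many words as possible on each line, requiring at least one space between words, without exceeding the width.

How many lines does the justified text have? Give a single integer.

Answer: 5

Derivation:
Line 1: ['diamond', 'we', 'language'] (min_width=19, slack=0)
Line 2: ['and', 'calendar', 'clean'] (min_width=18, slack=1)
Line 3: ['program', 'read', 'system'] (min_width=19, slack=0)
Line 4: ['architect', 'sky', 'good'] (min_width=18, slack=1)
Line 5: ['bright', 'is'] (min_width=9, slack=10)
Total lines: 5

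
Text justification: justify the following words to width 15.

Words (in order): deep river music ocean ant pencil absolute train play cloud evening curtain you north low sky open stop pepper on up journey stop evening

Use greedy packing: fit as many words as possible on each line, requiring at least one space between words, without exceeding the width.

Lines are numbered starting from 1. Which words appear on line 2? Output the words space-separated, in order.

Line 1: ['deep', 'river'] (min_width=10, slack=5)
Line 2: ['music', 'ocean', 'ant'] (min_width=15, slack=0)
Line 3: ['pencil', 'absolute'] (min_width=15, slack=0)
Line 4: ['train', 'play'] (min_width=10, slack=5)
Line 5: ['cloud', 'evening'] (min_width=13, slack=2)
Line 6: ['curtain', 'you'] (min_width=11, slack=4)
Line 7: ['north', 'low', 'sky'] (min_width=13, slack=2)
Line 8: ['open', 'stop'] (min_width=9, slack=6)
Line 9: ['pepper', 'on', 'up'] (min_width=12, slack=3)
Line 10: ['journey', 'stop'] (min_width=12, slack=3)
Line 11: ['evening'] (min_width=7, slack=8)

Answer: music ocean ant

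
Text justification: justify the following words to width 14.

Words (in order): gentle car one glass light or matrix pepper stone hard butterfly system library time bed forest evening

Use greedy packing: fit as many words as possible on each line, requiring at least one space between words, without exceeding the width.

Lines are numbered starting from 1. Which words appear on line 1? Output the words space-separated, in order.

Line 1: ['gentle', 'car', 'one'] (min_width=14, slack=0)
Line 2: ['glass', 'light', 'or'] (min_width=14, slack=0)
Line 3: ['matrix', 'pepper'] (min_width=13, slack=1)
Line 4: ['stone', 'hard'] (min_width=10, slack=4)
Line 5: ['butterfly'] (min_width=9, slack=5)
Line 6: ['system', 'library'] (min_width=14, slack=0)
Line 7: ['time', 'bed'] (min_width=8, slack=6)
Line 8: ['forest', 'evening'] (min_width=14, slack=0)

Answer: gentle car one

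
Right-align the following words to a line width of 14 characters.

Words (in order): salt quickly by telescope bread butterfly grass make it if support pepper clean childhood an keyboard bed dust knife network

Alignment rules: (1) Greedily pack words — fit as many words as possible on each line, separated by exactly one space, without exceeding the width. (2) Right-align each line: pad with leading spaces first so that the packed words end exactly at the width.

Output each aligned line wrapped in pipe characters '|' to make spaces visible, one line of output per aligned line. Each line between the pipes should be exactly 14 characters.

Answer: |  salt quickly|
|  by telescope|
|         bread|
|     butterfly|
| grass make it|
|    if support|
|  pepper clean|
|  childhood an|
|  keyboard bed|
|    dust knife|
|       network|

Derivation:
Line 1: ['salt', 'quickly'] (min_width=12, slack=2)
Line 2: ['by', 'telescope'] (min_width=12, slack=2)
Line 3: ['bread'] (min_width=5, slack=9)
Line 4: ['butterfly'] (min_width=9, slack=5)
Line 5: ['grass', 'make', 'it'] (min_width=13, slack=1)
Line 6: ['if', 'support'] (min_width=10, slack=4)
Line 7: ['pepper', 'clean'] (min_width=12, slack=2)
Line 8: ['childhood', 'an'] (min_width=12, slack=2)
Line 9: ['keyboard', 'bed'] (min_width=12, slack=2)
Line 10: ['dust', 'knife'] (min_width=10, slack=4)
Line 11: ['network'] (min_width=7, slack=7)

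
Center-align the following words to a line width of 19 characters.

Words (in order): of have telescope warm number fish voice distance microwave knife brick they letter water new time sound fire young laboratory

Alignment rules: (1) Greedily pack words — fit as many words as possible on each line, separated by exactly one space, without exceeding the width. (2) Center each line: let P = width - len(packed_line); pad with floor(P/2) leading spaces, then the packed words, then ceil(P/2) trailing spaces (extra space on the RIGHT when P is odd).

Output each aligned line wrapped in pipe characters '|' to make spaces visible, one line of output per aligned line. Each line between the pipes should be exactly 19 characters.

Line 1: ['of', 'have', 'telescope'] (min_width=17, slack=2)
Line 2: ['warm', 'number', 'fish'] (min_width=16, slack=3)
Line 3: ['voice', 'distance'] (min_width=14, slack=5)
Line 4: ['microwave', 'knife'] (min_width=15, slack=4)
Line 5: ['brick', 'they', 'letter'] (min_width=17, slack=2)
Line 6: ['water', 'new', 'time'] (min_width=14, slack=5)
Line 7: ['sound', 'fire', 'young'] (min_width=16, slack=3)
Line 8: ['laboratory'] (min_width=10, slack=9)

Answer: | of have telescope |
| warm number fish  |
|  voice distance   |
|  microwave knife  |
| brick they letter |
|  water new time   |
| sound fire young  |
|    laboratory     |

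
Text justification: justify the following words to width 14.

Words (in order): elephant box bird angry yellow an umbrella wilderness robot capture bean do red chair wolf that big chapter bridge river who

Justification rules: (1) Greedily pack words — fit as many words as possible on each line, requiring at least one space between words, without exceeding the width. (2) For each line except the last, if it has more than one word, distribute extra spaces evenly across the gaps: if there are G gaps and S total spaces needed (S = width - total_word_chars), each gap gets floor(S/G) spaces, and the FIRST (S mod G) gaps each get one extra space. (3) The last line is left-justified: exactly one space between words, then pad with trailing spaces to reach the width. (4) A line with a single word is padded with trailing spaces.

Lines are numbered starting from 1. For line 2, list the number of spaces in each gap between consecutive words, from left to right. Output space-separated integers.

Line 1: ['elephant', 'box'] (min_width=12, slack=2)
Line 2: ['bird', 'angry'] (min_width=10, slack=4)
Line 3: ['yellow', 'an'] (min_width=9, slack=5)
Line 4: ['umbrella'] (min_width=8, slack=6)
Line 5: ['wilderness'] (min_width=10, slack=4)
Line 6: ['robot', 'capture'] (min_width=13, slack=1)
Line 7: ['bean', 'do', 'red'] (min_width=11, slack=3)
Line 8: ['chair', 'wolf'] (min_width=10, slack=4)
Line 9: ['that', 'big'] (min_width=8, slack=6)
Line 10: ['chapter', 'bridge'] (min_width=14, slack=0)
Line 11: ['river', 'who'] (min_width=9, slack=5)

Answer: 5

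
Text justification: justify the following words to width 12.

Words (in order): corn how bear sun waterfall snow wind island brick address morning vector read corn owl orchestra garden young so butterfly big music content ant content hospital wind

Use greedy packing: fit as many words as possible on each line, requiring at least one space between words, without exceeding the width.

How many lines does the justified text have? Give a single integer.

Line 1: ['corn', 'how'] (min_width=8, slack=4)
Line 2: ['bear', 'sun'] (min_width=8, slack=4)
Line 3: ['waterfall'] (min_width=9, slack=3)
Line 4: ['snow', 'wind'] (min_width=9, slack=3)
Line 5: ['island', 'brick'] (min_width=12, slack=0)
Line 6: ['address'] (min_width=7, slack=5)
Line 7: ['morning'] (min_width=7, slack=5)
Line 8: ['vector', 'read'] (min_width=11, slack=1)
Line 9: ['corn', 'owl'] (min_width=8, slack=4)
Line 10: ['orchestra'] (min_width=9, slack=3)
Line 11: ['garden', 'young'] (min_width=12, slack=0)
Line 12: ['so', 'butterfly'] (min_width=12, slack=0)
Line 13: ['big', 'music'] (min_width=9, slack=3)
Line 14: ['content', 'ant'] (min_width=11, slack=1)
Line 15: ['content'] (min_width=7, slack=5)
Line 16: ['hospital'] (min_width=8, slack=4)
Line 17: ['wind'] (min_width=4, slack=8)
Total lines: 17

Answer: 17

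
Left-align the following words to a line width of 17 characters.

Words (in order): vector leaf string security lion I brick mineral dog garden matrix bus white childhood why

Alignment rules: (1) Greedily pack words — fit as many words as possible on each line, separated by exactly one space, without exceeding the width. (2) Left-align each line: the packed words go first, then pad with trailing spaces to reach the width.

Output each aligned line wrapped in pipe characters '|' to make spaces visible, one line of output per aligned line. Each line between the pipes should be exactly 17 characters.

Line 1: ['vector', 'leaf'] (min_width=11, slack=6)
Line 2: ['string', 'security'] (min_width=15, slack=2)
Line 3: ['lion', 'I', 'brick'] (min_width=12, slack=5)
Line 4: ['mineral', 'dog'] (min_width=11, slack=6)
Line 5: ['garden', 'matrix', 'bus'] (min_width=17, slack=0)
Line 6: ['white', 'childhood'] (min_width=15, slack=2)
Line 7: ['why'] (min_width=3, slack=14)

Answer: |vector leaf      |
|string security  |
|lion I brick     |
|mineral dog      |
|garden matrix bus|
|white childhood  |
|why              |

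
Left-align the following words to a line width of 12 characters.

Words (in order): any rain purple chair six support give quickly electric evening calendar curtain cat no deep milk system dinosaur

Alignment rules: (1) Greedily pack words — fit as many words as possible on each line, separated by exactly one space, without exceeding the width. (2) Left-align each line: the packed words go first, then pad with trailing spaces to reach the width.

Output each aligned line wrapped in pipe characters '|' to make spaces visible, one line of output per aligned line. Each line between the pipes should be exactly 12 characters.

Line 1: ['any', 'rain'] (min_width=8, slack=4)
Line 2: ['purple', 'chair'] (min_width=12, slack=0)
Line 3: ['six', 'support'] (min_width=11, slack=1)
Line 4: ['give', 'quickly'] (min_width=12, slack=0)
Line 5: ['electric'] (min_width=8, slack=4)
Line 6: ['evening'] (min_width=7, slack=5)
Line 7: ['calendar'] (min_width=8, slack=4)
Line 8: ['curtain', 'cat'] (min_width=11, slack=1)
Line 9: ['no', 'deep', 'milk'] (min_width=12, slack=0)
Line 10: ['system'] (min_width=6, slack=6)
Line 11: ['dinosaur'] (min_width=8, slack=4)

Answer: |any rain    |
|purple chair|
|six support |
|give quickly|
|electric    |
|evening     |
|calendar    |
|curtain cat |
|no deep milk|
|system      |
|dinosaur    |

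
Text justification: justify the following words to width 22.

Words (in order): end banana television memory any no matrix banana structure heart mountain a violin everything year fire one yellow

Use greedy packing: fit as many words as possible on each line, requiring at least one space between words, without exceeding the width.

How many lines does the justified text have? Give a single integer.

Line 1: ['end', 'banana', 'television'] (min_width=21, slack=1)
Line 2: ['memory', 'any', 'no', 'matrix'] (min_width=20, slack=2)
Line 3: ['banana', 'structure', 'heart'] (min_width=22, slack=0)
Line 4: ['mountain', 'a', 'violin'] (min_width=17, slack=5)
Line 5: ['everything', 'year', 'fire'] (min_width=20, slack=2)
Line 6: ['one', 'yellow'] (min_width=10, slack=12)
Total lines: 6

Answer: 6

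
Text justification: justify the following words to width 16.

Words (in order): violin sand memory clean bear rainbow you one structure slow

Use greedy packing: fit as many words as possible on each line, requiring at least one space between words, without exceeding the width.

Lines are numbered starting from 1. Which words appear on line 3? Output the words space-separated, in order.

Line 1: ['violin', 'sand'] (min_width=11, slack=5)
Line 2: ['memory', 'clean'] (min_width=12, slack=4)
Line 3: ['bear', 'rainbow', 'you'] (min_width=16, slack=0)
Line 4: ['one', 'structure'] (min_width=13, slack=3)
Line 5: ['slow'] (min_width=4, slack=12)

Answer: bear rainbow you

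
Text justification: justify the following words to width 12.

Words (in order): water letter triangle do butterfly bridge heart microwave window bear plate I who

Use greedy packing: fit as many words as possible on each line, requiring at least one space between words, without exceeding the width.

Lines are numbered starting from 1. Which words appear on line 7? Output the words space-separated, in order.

Answer: plate I who

Derivation:
Line 1: ['water', 'letter'] (min_width=12, slack=0)
Line 2: ['triangle', 'do'] (min_width=11, slack=1)
Line 3: ['butterfly'] (min_width=9, slack=3)
Line 4: ['bridge', 'heart'] (min_width=12, slack=0)
Line 5: ['microwave'] (min_width=9, slack=3)
Line 6: ['window', 'bear'] (min_width=11, slack=1)
Line 7: ['plate', 'I', 'who'] (min_width=11, slack=1)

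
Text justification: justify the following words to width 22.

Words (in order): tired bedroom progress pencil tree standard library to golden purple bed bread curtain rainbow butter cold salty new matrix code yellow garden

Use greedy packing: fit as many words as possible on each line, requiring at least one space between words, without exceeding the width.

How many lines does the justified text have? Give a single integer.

Answer: 7

Derivation:
Line 1: ['tired', 'bedroom', 'progress'] (min_width=22, slack=0)
Line 2: ['pencil', 'tree', 'standard'] (min_width=20, slack=2)
Line 3: ['library', 'to', 'golden'] (min_width=17, slack=5)
Line 4: ['purple', 'bed', 'bread'] (min_width=16, slack=6)
Line 5: ['curtain', 'rainbow', 'butter'] (min_width=22, slack=0)
Line 6: ['cold', 'salty', 'new', 'matrix'] (min_width=21, slack=1)
Line 7: ['code', 'yellow', 'garden'] (min_width=18, slack=4)
Total lines: 7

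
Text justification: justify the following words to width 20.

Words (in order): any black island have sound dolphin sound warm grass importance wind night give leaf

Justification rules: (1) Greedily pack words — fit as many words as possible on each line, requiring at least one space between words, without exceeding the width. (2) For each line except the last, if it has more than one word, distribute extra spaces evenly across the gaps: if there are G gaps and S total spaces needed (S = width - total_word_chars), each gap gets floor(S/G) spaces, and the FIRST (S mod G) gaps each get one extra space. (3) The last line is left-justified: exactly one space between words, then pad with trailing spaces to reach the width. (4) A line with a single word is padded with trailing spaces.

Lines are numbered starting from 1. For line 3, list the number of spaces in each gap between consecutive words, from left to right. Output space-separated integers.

Answer: 3 3

Derivation:
Line 1: ['any', 'black', 'island'] (min_width=16, slack=4)
Line 2: ['have', 'sound', 'dolphin'] (min_width=18, slack=2)
Line 3: ['sound', 'warm', 'grass'] (min_width=16, slack=4)
Line 4: ['importance', 'wind'] (min_width=15, slack=5)
Line 5: ['night', 'give', 'leaf'] (min_width=15, slack=5)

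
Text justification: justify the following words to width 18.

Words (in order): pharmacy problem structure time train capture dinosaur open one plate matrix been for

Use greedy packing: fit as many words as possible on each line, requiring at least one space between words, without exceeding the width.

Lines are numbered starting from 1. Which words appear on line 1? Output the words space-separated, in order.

Line 1: ['pharmacy', 'problem'] (min_width=16, slack=2)
Line 2: ['structure', 'time'] (min_width=14, slack=4)
Line 3: ['train', 'capture'] (min_width=13, slack=5)
Line 4: ['dinosaur', 'open', 'one'] (min_width=17, slack=1)
Line 5: ['plate', 'matrix', 'been'] (min_width=17, slack=1)
Line 6: ['for'] (min_width=3, slack=15)

Answer: pharmacy problem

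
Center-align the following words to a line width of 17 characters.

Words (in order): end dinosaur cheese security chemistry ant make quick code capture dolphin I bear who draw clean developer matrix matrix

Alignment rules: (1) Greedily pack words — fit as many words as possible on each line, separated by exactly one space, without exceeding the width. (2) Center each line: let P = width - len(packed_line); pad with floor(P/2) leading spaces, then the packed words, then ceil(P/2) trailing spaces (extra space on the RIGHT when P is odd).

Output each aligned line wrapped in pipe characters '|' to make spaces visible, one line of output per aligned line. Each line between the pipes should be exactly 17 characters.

Line 1: ['end', 'dinosaur'] (min_width=12, slack=5)
Line 2: ['cheese', 'security'] (min_width=15, slack=2)
Line 3: ['chemistry', 'ant'] (min_width=13, slack=4)
Line 4: ['make', 'quick', 'code'] (min_width=15, slack=2)
Line 5: ['capture', 'dolphin', 'I'] (min_width=17, slack=0)
Line 6: ['bear', 'who', 'draw'] (min_width=13, slack=4)
Line 7: ['clean', 'developer'] (min_width=15, slack=2)
Line 8: ['matrix', 'matrix'] (min_width=13, slack=4)

Answer: |  end dinosaur   |
| cheese security |
|  chemistry ant  |
| make quick code |
|capture dolphin I|
|  bear who draw  |
| clean developer |
|  matrix matrix  |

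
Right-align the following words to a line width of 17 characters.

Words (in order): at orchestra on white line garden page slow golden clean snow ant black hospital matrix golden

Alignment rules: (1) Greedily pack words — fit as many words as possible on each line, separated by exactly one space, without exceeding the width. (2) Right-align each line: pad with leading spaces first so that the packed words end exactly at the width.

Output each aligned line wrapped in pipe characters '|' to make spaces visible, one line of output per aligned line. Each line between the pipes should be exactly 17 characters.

Line 1: ['at', 'orchestra', 'on'] (min_width=15, slack=2)
Line 2: ['white', 'line', 'garden'] (min_width=17, slack=0)
Line 3: ['page', 'slow', 'golden'] (min_width=16, slack=1)
Line 4: ['clean', 'snow', 'ant'] (min_width=14, slack=3)
Line 5: ['black', 'hospital'] (min_width=14, slack=3)
Line 6: ['matrix', 'golden'] (min_width=13, slack=4)

Answer: |  at orchestra on|
|white line garden|
| page slow golden|
|   clean snow ant|
|   black hospital|
|    matrix golden|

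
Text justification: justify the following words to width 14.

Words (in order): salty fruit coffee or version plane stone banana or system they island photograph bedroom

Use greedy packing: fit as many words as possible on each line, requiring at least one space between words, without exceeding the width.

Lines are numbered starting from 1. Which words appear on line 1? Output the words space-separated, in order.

Answer: salty fruit

Derivation:
Line 1: ['salty', 'fruit'] (min_width=11, slack=3)
Line 2: ['coffee', 'or'] (min_width=9, slack=5)
Line 3: ['version', 'plane'] (min_width=13, slack=1)
Line 4: ['stone', 'banana'] (min_width=12, slack=2)
Line 5: ['or', 'system', 'they'] (min_width=14, slack=0)
Line 6: ['island'] (min_width=6, slack=8)
Line 7: ['photograph'] (min_width=10, slack=4)
Line 8: ['bedroom'] (min_width=7, slack=7)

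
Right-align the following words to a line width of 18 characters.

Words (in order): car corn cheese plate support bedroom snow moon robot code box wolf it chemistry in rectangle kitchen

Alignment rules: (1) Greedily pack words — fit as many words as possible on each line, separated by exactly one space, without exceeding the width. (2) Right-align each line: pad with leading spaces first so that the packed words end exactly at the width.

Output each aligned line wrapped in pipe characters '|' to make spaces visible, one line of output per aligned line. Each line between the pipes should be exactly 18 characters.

Answer: |   car corn cheese|
|     plate support|
| bedroom snow moon|
|    robot code box|
| wolf it chemistry|
|      in rectangle|
|           kitchen|

Derivation:
Line 1: ['car', 'corn', 'cheese'] (min_width=15, slack=3)
Line 2: ['plate', 'support'] (min_width=13, slack=5)
Line 3: ['bedroom', 'snow', 'moon'] (min_width=17, slack=1)
Line 4: ['robot', 'code', 'box'] (min_width=14, slack=4)
Line 5: ['wolf', 'it', 'chemistry'] (min_width=17, slack=1)
Line 6: ['in', 'rectangle'] (min_width=12, slack=6)
Line 7: ['kitchen'] (min_width=7, slack=11)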